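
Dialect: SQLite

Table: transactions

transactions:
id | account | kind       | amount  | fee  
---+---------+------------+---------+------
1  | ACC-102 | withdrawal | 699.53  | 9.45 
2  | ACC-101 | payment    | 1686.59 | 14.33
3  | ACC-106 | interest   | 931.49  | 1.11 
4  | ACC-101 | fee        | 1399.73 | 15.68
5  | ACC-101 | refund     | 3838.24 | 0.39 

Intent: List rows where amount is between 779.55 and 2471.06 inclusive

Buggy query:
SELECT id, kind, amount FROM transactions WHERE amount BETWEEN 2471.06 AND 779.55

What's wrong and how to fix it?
Bug: The bounds are reversed; BETWEEN a AND b requires a <= b to match anything

Fix: Write BETWEEN 779.55 AND 2471.06

Corrected query:
SELECT id, kind, amount FROM transactions WHERE amount BETWEEN 779.55 AND 2471.06

Result:
id | kind     | amount 
---+----------+--------
2  | payment  | 1686.59
3  | interest | 931.49 
4  | fee      | 1399.73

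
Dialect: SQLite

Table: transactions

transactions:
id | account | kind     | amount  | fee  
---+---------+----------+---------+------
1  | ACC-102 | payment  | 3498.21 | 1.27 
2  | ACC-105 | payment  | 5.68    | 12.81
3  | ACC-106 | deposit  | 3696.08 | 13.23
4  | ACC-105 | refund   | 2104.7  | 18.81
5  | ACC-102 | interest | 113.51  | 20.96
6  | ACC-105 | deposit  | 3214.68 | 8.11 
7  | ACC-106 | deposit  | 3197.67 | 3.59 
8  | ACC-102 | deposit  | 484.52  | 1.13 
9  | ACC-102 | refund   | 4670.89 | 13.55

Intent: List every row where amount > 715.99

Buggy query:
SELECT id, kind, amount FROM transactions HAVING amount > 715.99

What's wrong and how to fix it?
Bug: This is a non-aggregate query (no GROUP BY, no aggregates), so in SQLite the HAVING clause is invalid here; a row-level condition belongs in WHERE

Fix: Use WHERE for row-level filtering

Corrected query:
SELECT id, kind, amount FROM transactions WHERE amount > 715.99

Result:
id | kind    | amount 
---+---------+--------
1  | payment | 3498.21
3  | deposit | 3696.08
4  | refund  | 2104.7 
6  | deposit | 3214.68
7  | deposit | 3197.67
9  | refund  | 4670.89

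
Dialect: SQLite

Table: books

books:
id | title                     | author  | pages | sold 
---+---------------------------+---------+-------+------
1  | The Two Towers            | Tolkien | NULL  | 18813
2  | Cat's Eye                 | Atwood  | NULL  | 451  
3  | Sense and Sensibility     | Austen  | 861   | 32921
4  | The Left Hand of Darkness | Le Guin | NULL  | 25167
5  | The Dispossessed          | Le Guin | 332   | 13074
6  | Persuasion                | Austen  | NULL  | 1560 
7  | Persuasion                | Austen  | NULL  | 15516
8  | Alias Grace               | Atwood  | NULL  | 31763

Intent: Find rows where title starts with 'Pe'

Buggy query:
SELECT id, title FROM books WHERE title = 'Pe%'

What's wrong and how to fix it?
Bug: '=' compares the literal string including the % character; pattern matching needs LIKE

Fix: Use LIKE for wildcard pattern matching

Corrected query:
SELECT id, title FROM books WHERE title LIKE 'Pe%'

Result:
id | title     
---+-----------
6  | Persuasion
7  | Persuasion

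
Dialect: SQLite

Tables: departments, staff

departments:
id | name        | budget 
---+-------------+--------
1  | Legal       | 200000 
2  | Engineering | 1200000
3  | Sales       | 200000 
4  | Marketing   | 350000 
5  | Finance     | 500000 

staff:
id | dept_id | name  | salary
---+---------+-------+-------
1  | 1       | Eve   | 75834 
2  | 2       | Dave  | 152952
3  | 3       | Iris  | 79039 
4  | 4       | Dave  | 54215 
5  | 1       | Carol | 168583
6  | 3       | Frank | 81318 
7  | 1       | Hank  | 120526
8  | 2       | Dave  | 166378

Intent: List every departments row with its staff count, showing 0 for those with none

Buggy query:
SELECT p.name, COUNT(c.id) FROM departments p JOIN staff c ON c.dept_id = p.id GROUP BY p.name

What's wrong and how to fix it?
Bug: An inner join excludes parents with zero children

Fix: Use LEFT JOIN so parents without children still appear (COUNT(c.id) gives 0)

Corrected query:
SELECT p.name, COUNT(c.id) FROM departments p LEFT JOIN staff c ON c.dept_id = p.id GROUP BY p.name

Result:
name        | COUNT(c.id)
------------+------------
Engineering | 2          
Finance     | 0          
Legal       | 3          
Marketing   | 1          
Sales       | 2          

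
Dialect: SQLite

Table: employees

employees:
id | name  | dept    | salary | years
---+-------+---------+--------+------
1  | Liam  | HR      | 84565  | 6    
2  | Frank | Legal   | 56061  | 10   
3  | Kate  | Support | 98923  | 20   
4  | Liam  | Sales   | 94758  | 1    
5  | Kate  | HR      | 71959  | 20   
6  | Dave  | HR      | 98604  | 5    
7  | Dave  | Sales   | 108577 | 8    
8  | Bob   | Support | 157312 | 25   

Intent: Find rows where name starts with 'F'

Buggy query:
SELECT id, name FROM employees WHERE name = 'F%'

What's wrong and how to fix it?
Bug: Wildcards only work with LIKE; '=' treats '%' as a literal character

Fix: Replace '=' with LIKE so 'F%' is treated as a pattern

Corrected query:
SELECT id, name FROM employees WHERE name LIKE 'F%'

Result:
id | name 
---+------
2  | Frank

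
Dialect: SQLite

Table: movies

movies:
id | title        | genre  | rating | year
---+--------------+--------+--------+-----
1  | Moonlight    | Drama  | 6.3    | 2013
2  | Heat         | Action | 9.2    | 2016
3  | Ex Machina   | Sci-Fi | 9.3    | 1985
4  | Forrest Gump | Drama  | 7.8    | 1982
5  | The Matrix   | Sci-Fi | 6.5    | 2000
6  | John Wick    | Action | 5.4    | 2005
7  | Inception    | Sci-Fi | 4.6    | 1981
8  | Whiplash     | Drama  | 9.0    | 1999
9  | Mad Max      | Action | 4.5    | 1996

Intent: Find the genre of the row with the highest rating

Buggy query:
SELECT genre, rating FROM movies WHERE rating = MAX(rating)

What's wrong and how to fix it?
Bug: MAX(rating) is an aggregate and cannot be used directly in WHERE

Fix: Wrap MAX in a scalar subquery so WHERE compares against a single value

Corrected query:
SELECT genre, rating FROM movies WHERE rating = (SELECT MAX(rating) FROM movies)

Result:
genre  | rating
-------+-------
Sci-Fi | 9.3   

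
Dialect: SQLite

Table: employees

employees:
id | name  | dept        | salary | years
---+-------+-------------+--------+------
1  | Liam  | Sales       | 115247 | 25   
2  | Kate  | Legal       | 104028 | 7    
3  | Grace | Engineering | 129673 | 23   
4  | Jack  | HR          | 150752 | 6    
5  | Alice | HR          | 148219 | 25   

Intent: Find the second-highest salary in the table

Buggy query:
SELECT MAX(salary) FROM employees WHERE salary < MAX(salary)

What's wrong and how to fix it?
Bug: The inner MAX is an aggregate inside WHERE, which is not allowed

Fix: Put the inner MAX in a scalar subquery

Corrected query:
SELECT MAX(salary) FROM employees WHERE salary < (SELECT MAX(salary) FROM employees)

Result:
MAX(salary)
-----------
148219     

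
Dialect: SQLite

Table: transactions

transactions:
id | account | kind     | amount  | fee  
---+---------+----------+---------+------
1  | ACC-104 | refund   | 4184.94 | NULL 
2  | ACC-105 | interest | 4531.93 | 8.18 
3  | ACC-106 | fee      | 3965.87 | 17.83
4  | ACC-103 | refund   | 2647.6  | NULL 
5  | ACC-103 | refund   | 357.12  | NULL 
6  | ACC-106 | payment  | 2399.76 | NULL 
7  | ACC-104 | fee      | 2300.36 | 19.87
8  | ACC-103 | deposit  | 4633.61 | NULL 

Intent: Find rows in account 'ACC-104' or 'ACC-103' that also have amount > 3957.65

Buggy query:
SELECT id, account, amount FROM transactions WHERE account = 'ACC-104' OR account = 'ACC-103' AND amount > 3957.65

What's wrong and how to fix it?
Bug: AND binds tighter than OR, so this parses as account = 'ACC-104' OR (account = 'ACC-103' AND amount > 3957.65)

Fix: Add parentheses around the OR so the AND applies to both alternatives

Corrected query:
SELECT id, account, amount FROM transactions WHERE (account = 'ACC-104' OR account = 'ACC-103') AND amount > 3957.65

Result:
id | account | amount 
---+---------+--------
1  | ACC-104 | 4184.94
8  | ACC-103 | 4633.61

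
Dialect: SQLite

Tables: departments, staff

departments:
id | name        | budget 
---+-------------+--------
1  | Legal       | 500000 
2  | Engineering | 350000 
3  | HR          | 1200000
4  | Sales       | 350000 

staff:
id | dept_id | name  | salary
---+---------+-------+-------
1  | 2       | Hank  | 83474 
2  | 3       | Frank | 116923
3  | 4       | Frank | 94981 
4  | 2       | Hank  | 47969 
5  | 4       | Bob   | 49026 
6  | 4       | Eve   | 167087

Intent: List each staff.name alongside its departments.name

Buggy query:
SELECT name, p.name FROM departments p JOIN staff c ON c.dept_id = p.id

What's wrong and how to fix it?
Bug: Both tables have a 'name' column; the unqualified reference is ambiguous

Fix: Prefix ambiguous columns with the table alias

Corrected query:
SELECT c.name, p.name FROM departments p JOIN staff c ON c.dept_id = p.id

Result:
name  | name       
------+------------
Hank  | Engineering
Frank | HR         
Frank | Sales      
Hank  | Engineering
Bob   | Sales      
Eve   | Sales      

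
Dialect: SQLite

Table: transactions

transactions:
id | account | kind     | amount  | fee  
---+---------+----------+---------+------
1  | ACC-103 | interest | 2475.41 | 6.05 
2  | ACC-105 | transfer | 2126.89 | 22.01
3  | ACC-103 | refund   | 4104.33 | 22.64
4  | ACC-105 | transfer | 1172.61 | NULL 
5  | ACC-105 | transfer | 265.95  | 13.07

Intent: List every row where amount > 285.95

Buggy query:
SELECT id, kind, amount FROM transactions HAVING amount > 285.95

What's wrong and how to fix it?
Bug: HAVING filters the output of aggregation, but this query has no GROUP BY and no aggregate functions, so SQLite rejects it (HAVING clause on a non-aggregate query); the condition here is per row

Fix: Replace HAVING with WHERE since the condition applies to individual rows

Corrected query:
SELECT id, kind, amount FROM transactions WHERE amount > 285.95

Result:
id | kind     | amount 
---+----------+--------
1  | interest | 2475.41
2  | transfer | 2126.89
3  | refund   | 4104.33
4  | transfer | 1172.61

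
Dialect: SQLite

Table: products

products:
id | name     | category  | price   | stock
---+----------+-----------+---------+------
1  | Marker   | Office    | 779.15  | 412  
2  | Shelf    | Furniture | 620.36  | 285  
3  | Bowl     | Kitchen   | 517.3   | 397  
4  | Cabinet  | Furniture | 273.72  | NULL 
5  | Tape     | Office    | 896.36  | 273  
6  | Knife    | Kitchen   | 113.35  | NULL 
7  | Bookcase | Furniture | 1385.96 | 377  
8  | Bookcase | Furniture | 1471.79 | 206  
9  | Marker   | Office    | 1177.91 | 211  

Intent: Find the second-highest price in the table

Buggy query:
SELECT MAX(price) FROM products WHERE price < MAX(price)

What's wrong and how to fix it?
Bug: The inner MAX is an aggregate inside WHERE, which is not allowed

Fix: Put the inner MAX in a scalar subquery

Corrected query:
SELECT MAX(price) FROM products WHERE price < (SELECT MAX(price) FROM products)

Result:
MAX(price)
----------
1385.96   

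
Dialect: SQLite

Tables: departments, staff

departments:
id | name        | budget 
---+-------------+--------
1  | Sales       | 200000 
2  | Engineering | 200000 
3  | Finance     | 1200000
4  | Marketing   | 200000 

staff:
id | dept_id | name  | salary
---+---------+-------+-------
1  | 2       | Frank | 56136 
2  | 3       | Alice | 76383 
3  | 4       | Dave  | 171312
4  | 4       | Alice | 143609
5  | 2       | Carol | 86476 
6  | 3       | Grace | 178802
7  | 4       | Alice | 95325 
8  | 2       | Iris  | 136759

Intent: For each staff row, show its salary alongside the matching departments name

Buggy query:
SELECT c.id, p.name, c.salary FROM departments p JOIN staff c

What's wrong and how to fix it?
Bug: JOIN with no ON clause produces a cartesian product; every staff row pairs with every departments row

Fix: Add ON c.dept_id = p.id to the JOIN

Corrected query:
SELECT c.id, p.name, c.salary FROM departments p JOIN staff c ON c.dept_id = p.id

Result:
id | name        | salary
---+-------------+-------
1  | Engineering | 56136 
2  | Finance     | 76383 
3  | Marketing   | 171312
4  | Marketing   | 143609
5  | Engineering | 86476 
6  | Finance     | 178802
7  | Marketing   | 95325 
8  | Engineering | 136759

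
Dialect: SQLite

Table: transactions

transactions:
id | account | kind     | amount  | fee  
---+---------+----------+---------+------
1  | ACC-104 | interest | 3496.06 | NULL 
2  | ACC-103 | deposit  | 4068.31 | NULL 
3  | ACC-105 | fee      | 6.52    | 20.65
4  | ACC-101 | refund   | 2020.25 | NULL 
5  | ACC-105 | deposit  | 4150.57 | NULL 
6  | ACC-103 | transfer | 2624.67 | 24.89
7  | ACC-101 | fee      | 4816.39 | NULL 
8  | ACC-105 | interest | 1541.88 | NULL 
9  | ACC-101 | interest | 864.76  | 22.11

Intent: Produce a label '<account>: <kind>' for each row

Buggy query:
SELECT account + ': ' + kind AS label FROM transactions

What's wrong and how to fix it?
Bug: SQLite uses || for string concatenation; + coerces text to numbers (yielding 0)

Fix: Use the || operator for string concatenation

Corrected query:
SELECT account || ': ' || kind AS label FROM transactions

Result:
label            
-----------------
ACC-104: interest
ACC-103: deposit 
ACC-105: fee     
ACC-101: refund  
ACC-105: deposit 
ACC-103: transfer
ACC-101: fee     
ACC-105: interest
ACC-101: interest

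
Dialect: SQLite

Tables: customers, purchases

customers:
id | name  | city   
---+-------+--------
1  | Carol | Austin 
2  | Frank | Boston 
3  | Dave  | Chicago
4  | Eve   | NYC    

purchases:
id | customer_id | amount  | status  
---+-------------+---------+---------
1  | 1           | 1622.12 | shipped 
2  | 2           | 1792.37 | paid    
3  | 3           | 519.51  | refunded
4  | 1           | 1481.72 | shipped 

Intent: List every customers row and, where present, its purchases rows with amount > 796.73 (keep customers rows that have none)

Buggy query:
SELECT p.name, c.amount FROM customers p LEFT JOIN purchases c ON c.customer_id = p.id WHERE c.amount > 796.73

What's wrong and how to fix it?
Bug: Filtering c.amount in WHERE discards the NULL rows produced by LEFT JOIN, turning it into an inner join

Fix: Move the right-table condition into the ON clause so unmatched parents are kept

Corrected query:
SELECT p.name, c.amount FROM customers p LEFT JOIN purchases c ON c.customer_id = p.id AND c.amount > 796.73

Result:
name  | amount 
------+--------
Carol | 1481.72
Carol | 1622.12
Frank | 1792.37
Dave  | NULL   
Eve   | NULL   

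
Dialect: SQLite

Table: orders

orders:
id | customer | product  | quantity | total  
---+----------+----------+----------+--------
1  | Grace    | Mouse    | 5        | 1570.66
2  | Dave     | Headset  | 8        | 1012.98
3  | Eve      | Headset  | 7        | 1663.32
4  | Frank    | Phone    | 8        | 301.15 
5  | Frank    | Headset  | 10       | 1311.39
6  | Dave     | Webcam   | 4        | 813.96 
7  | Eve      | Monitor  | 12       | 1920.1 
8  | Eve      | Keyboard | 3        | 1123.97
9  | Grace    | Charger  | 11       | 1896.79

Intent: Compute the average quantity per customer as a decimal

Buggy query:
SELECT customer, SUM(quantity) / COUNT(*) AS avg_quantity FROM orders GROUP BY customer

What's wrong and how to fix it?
Bug: Both operands are integers, so '/' performs integer division and truncates

Fix: Cast one side to REAL so the division keeps the fractional part

Corrected query:
SELECT customer, SUM(quantity) * 1.0 / COUNT(*) AS avg_quantity FROM orders GROUP BY customer

Result:
customer | avg_quantity
---------+-------------
Dave     | 6           
Eve      | 7.333333    
Frank    | 9           
Grace    | 8           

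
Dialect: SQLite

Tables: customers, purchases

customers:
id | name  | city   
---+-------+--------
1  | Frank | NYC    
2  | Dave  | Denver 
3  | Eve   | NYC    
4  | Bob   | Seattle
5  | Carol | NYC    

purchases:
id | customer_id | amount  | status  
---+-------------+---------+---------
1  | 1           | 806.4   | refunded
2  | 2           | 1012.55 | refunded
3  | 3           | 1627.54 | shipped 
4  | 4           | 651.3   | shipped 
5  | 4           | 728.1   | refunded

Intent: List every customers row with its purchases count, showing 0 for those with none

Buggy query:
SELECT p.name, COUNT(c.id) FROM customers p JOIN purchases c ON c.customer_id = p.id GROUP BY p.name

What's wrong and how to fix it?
Bug: INNER JOIN drops customers rows that have no matching purchases rows

Fix: Use LEFT JOIN so parents without children still appear (COUNT(c.id) gives 0)

Corrected query:
SELECT p.name, COUNT(c.id) FROM customers p LEFT JOIN purchases c ON c.customer_id = p.id GROUP BY p.name

Result:
name  | COUNT(c.id)
------+------------
Bob   | 2          
Carol | 0          
Dave  | 1          
Eve   | 1          
Frank | 1          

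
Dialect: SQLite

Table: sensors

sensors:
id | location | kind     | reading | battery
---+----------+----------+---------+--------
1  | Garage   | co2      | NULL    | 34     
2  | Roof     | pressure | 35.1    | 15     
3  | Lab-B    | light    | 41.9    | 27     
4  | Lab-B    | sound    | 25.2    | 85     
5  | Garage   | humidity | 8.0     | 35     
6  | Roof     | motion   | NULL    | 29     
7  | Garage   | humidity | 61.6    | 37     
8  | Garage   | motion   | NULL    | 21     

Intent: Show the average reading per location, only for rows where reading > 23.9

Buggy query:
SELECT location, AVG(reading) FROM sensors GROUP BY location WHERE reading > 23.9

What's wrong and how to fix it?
Bug: Row-level WHERE must come before GROUP BY in the clause order

Fix: Place WHERE between FROM and GROUP BY

Corrected query:
SELECT location, AVG(reading) FROM sensors WHERE reading > 23.9 GROUP BY location

Result:
location | AVG(reading)
---------+-------------
Garage   | 61.6        
Lab-B    | 33.55       
Roof     | 35.1        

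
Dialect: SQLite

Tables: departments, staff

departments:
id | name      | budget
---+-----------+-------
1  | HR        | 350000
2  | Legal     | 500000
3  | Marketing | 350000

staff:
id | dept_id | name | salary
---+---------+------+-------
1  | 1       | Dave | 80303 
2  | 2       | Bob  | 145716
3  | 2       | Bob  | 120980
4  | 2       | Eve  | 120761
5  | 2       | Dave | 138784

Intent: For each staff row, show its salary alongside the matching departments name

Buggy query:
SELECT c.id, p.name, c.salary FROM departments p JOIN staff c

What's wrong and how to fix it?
Bug: JOIN with no ON clause produces a cartesian product; every staff row pairs with every departments row

Fix: Add ON c.dept_id = p.id to the JOIN

Corrected query:
SELECT c.id, p.name, c.salary FROM departments p JOIN staff c ON c.dept_id = p.id

Result:
id | name  | salary
---+-------+-------
1  | HR    | 80303 
2  | Legal | 145716
3  | Legal | 120980
4  | Legal | 120761
5  | Legal | 138784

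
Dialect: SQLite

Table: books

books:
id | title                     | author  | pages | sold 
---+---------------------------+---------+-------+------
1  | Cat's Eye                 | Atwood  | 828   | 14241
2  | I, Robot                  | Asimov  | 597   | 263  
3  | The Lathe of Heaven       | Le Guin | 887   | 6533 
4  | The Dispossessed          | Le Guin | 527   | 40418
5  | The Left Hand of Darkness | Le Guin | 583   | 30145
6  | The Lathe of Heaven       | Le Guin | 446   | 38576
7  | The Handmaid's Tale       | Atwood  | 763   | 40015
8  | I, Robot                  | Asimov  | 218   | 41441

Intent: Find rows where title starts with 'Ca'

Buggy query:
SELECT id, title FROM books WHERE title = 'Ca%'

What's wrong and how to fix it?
Bug: '=' compares the literal string including the % character; pattern matching needs LIKE

Fix: Use LIKE for wildcard pattern matching

Corrected query:
SELECT id, title FROM books WHERE title LIKE 'Ca%'

Result:
id | title    
---+----------
1  | Cat's Eye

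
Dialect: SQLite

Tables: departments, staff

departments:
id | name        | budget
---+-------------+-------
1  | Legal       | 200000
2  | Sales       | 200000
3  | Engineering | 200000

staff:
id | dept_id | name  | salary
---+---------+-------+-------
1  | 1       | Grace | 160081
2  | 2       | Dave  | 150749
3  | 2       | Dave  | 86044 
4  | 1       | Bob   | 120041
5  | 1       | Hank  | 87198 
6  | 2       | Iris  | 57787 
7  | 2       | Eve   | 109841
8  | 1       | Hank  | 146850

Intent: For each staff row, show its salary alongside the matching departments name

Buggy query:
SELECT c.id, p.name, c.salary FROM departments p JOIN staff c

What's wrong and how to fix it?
Bug: JOIN with no ON clause produces a cartesian product; every staff row pairs with every departments row

Fix: Add ON c.dept_id = p.id to the JOIN

Corrected query:
SELECT c.id, p.name, c.salary FROM departments p JOIN staff c ON c.dept_id = p.id

Result:
id | name  | salary
---+-------+-------
1  | Legal | 160081
2  | Sales | 150749
3  | Sales | 86044 
4  | Legal | 120041
5  | Legal | 87198 
6  | Sales | 57787 
7  | Sales | 109841
8  | Legal | 146850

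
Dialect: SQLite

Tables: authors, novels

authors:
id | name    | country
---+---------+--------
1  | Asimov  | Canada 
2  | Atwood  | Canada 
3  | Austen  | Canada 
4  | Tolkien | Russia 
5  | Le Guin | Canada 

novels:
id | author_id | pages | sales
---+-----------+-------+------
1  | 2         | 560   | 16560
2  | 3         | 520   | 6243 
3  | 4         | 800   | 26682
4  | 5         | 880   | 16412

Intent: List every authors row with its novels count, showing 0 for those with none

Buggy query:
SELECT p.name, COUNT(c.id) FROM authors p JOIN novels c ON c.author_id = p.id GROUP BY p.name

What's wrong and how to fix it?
Bug: An inner join excludes parents with zero children

Fix: Switch to LEFT JOIN to retain unmatched parent rows

Corrected query:
SELECT p.name, COUNT(c.id) FROM authors p LEFT JOIN novels c ON c.author_id = p.id GROUP BY p.name

Result:
name    | COUNT(c.id)
--------+------------
Asimov  | 0          
Atwood  | 1          
Austen  | 1          
Le Guin | 1          
Tolkien | 1          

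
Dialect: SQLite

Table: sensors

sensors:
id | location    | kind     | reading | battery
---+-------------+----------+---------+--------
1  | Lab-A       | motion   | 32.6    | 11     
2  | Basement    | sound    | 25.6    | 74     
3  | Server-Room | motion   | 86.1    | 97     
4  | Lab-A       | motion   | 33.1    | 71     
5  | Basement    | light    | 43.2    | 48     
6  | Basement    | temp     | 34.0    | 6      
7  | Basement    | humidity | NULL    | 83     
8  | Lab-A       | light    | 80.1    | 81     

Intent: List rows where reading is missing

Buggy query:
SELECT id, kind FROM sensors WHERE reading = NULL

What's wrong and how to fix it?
Bug: Comparing to NULL with '=' never matches; NULL = NULL is unknown, not true

Fix: Use IS NULL to test for NULL

Corrected query:
SELECT id, kind FROM sensors WHERE reading IS NULL

Result:
id | kind    
---+---------
7  | humidity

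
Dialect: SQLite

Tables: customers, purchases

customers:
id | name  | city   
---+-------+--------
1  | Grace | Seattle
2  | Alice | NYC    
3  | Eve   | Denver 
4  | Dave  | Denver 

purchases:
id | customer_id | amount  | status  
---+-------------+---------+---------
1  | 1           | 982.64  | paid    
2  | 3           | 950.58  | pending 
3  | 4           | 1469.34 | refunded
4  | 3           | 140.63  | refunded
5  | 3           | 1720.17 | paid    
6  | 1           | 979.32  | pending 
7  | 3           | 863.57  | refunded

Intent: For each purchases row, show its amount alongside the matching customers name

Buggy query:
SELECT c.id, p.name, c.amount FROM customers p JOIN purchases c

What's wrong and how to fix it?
Bug: JOIN with no ON clause produces a cartesian product; every purchases row pairs with every customers row

Fix: Specify the join condition linking the foreign key to the parent id

Corrected query:
SELECT c.id, p.name, c.amount FROM customers p JOIN purchases c ON c.customer_id = p.id

Result:
id | name  | amount 
---+-------+--------
1  | Grace | 982.64 
2  | Eve   | 950.58 
3  | Dave  | 1469.34
4  | Eve   | 140.63 
5  | Eve   | 1720.17
6  | Grace | 979.32 
7  | Eve   | 863.57 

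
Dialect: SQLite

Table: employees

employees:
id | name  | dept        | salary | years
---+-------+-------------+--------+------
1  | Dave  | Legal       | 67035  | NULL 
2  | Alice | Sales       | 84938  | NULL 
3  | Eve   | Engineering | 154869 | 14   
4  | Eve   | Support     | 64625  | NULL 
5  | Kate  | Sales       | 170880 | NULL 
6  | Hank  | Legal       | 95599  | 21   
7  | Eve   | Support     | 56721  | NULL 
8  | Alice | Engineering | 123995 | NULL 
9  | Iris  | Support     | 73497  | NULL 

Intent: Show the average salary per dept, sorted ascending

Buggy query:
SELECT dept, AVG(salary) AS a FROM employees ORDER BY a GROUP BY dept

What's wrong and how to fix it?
Bug: GROUP BY must precede ORDER BY

Fix: Reorder: SELECT … FROM … GROUP BY … ORDER BY …

Corrected query:
SELECT dept, AVG(salary) AS a FROM employees GROUP BY dept ORDER BY a

Result:
dept        | a           
------------+-------------
Support     | 64947.666667
Legal       | 81317       
Sales       | 127909      
Engineering | 139432      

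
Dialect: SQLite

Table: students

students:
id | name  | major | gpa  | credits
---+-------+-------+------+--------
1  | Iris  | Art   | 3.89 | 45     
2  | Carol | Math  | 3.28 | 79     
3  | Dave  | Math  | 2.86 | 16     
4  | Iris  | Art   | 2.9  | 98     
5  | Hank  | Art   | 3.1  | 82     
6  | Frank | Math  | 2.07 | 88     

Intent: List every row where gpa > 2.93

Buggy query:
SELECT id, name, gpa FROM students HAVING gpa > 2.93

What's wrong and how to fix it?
Bug: This is a non-aggregate query (no GROUP BY, no aggregates), so in SQLite the HAVING clause is invalid here; a row-level condition belongs in WHERE

Fix: Replace HAVING with WHERE since the condition applies to individual rows

Corrected query:
SELECT id, name, gpa FROM students WHERE gpa > 2.93

Result:
id | name  | gpa 
---+-------+-----
1  | Iris  | 3.89
2  | Carol | 3.28
5  | Hank  | 3.1 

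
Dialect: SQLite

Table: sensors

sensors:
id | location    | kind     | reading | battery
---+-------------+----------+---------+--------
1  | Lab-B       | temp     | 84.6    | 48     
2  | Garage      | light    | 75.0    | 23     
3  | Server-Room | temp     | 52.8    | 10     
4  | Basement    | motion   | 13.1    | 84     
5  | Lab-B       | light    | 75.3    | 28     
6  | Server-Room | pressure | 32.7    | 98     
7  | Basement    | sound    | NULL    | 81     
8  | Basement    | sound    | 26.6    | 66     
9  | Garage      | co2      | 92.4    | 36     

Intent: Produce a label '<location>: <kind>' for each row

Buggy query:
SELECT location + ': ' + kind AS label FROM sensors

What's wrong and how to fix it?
Bug: '+' is numeric addition; on text columns SQLite converts them to 0 instead of concatenating

Fix: Use the || operator for string concatenation

Corrected query:
SELECT location || ': ' || kind AS label FROM sensors

Result:
label                
---------------------
Lab-B: temp          
Garage: light        
Server-Room: temp    
Basement: motion     
Lab-B: light         
Server-Room: pressure
Basement: sound      
Basement: sound      
Garage: co2          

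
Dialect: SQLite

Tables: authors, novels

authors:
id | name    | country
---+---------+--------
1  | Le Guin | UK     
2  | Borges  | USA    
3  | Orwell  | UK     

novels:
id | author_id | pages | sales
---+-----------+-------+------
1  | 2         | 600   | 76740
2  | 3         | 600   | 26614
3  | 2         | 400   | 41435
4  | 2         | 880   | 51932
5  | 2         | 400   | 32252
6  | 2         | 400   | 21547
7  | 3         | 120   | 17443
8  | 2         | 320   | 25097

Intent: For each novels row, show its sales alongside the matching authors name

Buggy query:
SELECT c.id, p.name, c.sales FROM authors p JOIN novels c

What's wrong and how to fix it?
Bug: Missing join condition: each novels row is matched to all authors rows instead of just its own

Fix: Specify the join condition linking the foreign key to the parent id

Corrected query:
SELECT c.id, p.name, c.sales FROM authors p JOIN novels c ON c.author_id = p.id

Result:
id | name   | sales
---+--------+------
1  | Borges | 76740
2  | Orwell | 26614
3  | Borges | 41435
4  | Borges | 51932
5  | Borges | 32252
6  | Borges | 21547
7  | Orwell | 17443
8  | Borges | 25097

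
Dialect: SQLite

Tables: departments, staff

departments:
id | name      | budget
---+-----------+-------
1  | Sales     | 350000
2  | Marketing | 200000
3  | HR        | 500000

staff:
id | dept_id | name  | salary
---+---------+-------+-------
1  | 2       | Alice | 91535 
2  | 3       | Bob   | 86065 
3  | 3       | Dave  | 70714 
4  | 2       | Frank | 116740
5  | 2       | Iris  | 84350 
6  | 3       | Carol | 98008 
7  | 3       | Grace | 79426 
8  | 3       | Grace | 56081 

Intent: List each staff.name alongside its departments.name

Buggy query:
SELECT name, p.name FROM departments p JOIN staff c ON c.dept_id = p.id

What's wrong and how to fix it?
Bug: 'name' exists in both joined tables, so the database can't tell which one is meant

Fix: Prefix ambiguous columns with the table alias

Corrected query:
SELECT c.name, p.name FROM departments p JOIN staff c ON c.dept_id = p.id

Result:
name  | name     
------+----------
Alice | Marketing
Bob   | HR       
Dave  | HR       
Frank | Marketing
Iris  | Marketing
Carol | HR       
Grace | HR       
Grace | HR       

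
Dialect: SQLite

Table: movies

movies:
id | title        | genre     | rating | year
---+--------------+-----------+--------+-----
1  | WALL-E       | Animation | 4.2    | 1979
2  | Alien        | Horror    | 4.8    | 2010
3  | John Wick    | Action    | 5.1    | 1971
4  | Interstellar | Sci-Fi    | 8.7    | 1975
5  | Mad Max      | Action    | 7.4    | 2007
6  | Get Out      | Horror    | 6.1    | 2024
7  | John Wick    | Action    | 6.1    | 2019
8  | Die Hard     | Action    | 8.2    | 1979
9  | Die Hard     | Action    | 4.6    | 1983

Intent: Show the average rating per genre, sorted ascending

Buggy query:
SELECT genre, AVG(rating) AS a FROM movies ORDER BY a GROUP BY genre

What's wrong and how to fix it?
Bug: ORDER BY appears before GROUP BY; SQL clause order requires GROUP BY first

Fix: Reorder: SELECT … FROM … GROUP BY … ORDER BY …

Corrected query:
SELECT genre, AVG(rating) AS a FROM movies GROUP BY genre ORDER BY a

Result:
genre     | a   
----------+-----
Animation | 4.2 
Horror    | 5.45
Action    | 6.28
Sci-Fi    | 8.7 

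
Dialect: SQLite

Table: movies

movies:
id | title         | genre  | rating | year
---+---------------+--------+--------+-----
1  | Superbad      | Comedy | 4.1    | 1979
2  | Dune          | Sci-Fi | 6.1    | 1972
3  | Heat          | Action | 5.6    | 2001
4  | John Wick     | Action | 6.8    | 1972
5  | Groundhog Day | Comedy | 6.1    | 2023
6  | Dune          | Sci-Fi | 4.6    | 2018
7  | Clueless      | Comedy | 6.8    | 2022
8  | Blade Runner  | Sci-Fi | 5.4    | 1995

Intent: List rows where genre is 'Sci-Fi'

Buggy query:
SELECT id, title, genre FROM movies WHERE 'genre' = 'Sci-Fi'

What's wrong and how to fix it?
Bug: Single quotes denote string literals in SQL; the column name is being compared as a constant string

Fix: Remove the quotes around the column name (or use double quotes for an identifier)

Corrected query:
SELECT id, title, genre FROM movies WHERE genre = 'Sci-Fi'

Result:
id | title        | genre 
---+--------------+-------
2  | Dune         | Sci-Fi
6  | Dune         | Sci-Fi
8  | Blade Runner | Sci-Fi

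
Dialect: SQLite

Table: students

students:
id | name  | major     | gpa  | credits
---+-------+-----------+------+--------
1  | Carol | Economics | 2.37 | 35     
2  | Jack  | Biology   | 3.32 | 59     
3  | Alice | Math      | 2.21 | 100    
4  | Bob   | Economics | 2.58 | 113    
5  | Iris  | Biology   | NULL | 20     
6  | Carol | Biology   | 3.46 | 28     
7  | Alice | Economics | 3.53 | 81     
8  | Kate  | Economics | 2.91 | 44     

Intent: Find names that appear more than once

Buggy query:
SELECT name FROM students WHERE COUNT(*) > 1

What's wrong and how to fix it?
Bug: WHERE can't reference COUNT(*); aggregates are computed after WHERE

Fix: GROUP BY name, then filter groups with HAVING COUNT(*) > 1

Corrected query:
SELECT name FROM students GROUP BY name HAVING COUNT(*) > 1

Result:
name 
-----
Alice
Carol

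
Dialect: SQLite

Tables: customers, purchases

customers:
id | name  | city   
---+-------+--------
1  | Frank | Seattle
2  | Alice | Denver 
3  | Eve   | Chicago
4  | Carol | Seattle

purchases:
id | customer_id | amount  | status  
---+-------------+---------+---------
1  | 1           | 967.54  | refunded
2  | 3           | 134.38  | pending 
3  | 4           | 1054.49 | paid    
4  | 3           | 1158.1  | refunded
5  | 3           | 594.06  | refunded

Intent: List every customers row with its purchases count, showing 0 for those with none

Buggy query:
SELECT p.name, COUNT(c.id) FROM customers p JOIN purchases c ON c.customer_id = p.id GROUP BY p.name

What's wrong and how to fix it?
Bug: INNER JOIN drops customers rows that have no matching purchases rows

Fix: Use LEFT JOIN so parents without children still appear (COUNT(c.id) gives 0)

Corrected query:
SELECT p.name, COUNT(c.id) FROM customers p LEFT JOIN purchases c ON c.customer_id = p.id GROUP BY p.name

Result:
name  | COUNT(c.id)
------+------------
Alice | 0          
Carol | 1          
Eve   | 3          
Frank | 1          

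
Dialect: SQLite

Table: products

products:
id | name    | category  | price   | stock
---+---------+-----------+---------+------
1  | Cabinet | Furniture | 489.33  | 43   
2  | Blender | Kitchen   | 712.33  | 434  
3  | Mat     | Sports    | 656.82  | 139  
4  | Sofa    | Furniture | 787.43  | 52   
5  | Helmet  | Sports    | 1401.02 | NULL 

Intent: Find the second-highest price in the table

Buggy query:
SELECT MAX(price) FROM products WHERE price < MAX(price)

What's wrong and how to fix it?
Bug: The inner MAX is an aggregate inside WHERE, which is not allowed

Fix: Compute the overall MAX in a subquery, then take MAX of rows below it

Corrected query:
SELECT MAX(price) FROM products WHERE price < (SELECT MAX(price) FROM products)

Result:
MAX(price)
----------
787.43    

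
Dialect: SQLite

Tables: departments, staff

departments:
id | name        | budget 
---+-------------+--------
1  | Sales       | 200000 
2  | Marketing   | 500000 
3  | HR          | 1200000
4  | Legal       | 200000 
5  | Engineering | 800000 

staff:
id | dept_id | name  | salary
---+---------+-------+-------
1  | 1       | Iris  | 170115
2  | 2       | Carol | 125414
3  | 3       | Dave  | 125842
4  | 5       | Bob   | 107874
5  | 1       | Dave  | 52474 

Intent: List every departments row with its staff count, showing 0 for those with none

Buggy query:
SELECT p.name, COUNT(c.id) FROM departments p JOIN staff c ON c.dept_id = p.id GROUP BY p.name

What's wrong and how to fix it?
Bug: INNER JOIN drops departments rows that have no matching staff rows

Fix: Use LEFT JOIN so parents without children still appear (COUNT(c.id) gives 0)

Corrected query:
SELECT p.name, COUNT(c.id) FROM departments p LEFT JOIN staff c ON c.dept_id = p.id GROUP BY p.name

Result:
name        | COUNT(c.id)
------------+------------
Engineering | 1          
HR          | 1          
Legal       | 0          
Marketing   | 1          
Sales       | 2          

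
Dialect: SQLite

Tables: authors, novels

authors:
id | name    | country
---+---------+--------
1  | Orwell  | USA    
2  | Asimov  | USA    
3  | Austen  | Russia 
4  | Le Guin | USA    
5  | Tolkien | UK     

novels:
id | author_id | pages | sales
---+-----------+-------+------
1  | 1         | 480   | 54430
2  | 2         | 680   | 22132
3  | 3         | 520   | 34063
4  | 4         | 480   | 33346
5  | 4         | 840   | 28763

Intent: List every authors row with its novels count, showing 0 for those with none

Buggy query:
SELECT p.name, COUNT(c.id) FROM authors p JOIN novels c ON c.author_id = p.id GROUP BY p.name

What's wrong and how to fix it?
Bug: An inner join excludes parents with zero children

Fix: Switch to LEFT JOIN to retain unmatched parent rows

Corrected query:
SELECT p.name, COUNT(c.id) FROM authors p LEFT JOIN novels c ON c.author_id = p.id GROUP BY p.name

Result:
name    | COUNT(c.id)
--------+------------
Asimov  | 1          
Austen  | 1          
Le Guin | 2          
Orwell  | 1          
Tolkien | 0          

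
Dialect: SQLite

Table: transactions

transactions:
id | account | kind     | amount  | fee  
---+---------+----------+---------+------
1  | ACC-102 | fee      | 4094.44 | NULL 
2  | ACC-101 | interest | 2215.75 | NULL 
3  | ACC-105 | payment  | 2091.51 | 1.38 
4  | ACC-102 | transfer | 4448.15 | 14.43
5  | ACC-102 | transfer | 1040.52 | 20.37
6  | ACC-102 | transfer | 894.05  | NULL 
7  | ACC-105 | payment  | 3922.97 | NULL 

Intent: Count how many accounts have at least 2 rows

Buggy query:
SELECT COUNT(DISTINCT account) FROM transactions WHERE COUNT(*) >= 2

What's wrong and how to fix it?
Bug: WHERE filters individual rows, not groups, so a group-level COUNT is invalid there

Fix: Group first with HAVING COUNT(*) >= 2, then COUNT the resulting groups

Corrected query:
SELECT COUNT(*) FROM (SELECT account FROM transactions GROUP BY account HAVING COUNT(*) >= 2)

Result:
COUNT(*)
--------
2       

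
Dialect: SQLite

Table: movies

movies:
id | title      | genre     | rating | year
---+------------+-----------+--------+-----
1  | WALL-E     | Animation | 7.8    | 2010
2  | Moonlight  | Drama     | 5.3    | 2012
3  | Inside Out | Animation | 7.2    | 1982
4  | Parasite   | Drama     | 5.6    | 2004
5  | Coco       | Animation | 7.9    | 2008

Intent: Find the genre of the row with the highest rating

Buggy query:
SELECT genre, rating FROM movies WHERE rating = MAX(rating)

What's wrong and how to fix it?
Bug: WHERE is evaluated per row; an aggregate over the whole table isn't defined there

Fix: Use a subquery: WHERE rating = (SELECT MAX(rating) FROM movies)

Corrected query:
SELECT genre, rating FROM movies WHERE rating = (SELECT MAX(rating) FROM movies)

Result:
genre     | rating
----------+-------
Animation | 7.9   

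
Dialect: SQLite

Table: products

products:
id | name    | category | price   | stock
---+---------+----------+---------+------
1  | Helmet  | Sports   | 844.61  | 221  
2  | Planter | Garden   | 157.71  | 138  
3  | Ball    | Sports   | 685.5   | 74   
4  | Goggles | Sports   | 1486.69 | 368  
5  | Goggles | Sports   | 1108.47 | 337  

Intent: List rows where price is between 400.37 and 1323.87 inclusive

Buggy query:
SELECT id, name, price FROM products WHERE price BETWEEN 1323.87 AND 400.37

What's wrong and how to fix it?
Bug: BETWEEN expects the lower bound first; with 1323.87 AND 400.37 the range is empty

Fix: Swap the bounds so the smaller value comes first

Corrected query:
SELECT id, name, price FROM products WHERE price BETWEEN 400.37 AND 1323.87

Result:
id | name    | price  
---+---------+--------
1  | Helmet  | 844.61 
3  | Ball    | 685.5  
5  | Goggles | 1108.47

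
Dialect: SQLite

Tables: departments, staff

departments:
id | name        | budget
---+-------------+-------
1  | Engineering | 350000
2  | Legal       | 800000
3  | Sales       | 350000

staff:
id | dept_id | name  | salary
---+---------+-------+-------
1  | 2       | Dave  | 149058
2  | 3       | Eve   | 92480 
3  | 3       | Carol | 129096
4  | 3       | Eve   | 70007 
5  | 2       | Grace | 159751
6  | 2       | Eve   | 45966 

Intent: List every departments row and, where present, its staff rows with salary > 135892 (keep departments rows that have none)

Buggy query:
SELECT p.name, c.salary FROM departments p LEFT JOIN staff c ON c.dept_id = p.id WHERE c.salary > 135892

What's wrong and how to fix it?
Bug: Filtering c.salary in WHERE discards the NULL rows produced by LEFT JOIN, turning it into an inner join

Fix: Move the right-table condition into the ON clause so unmatched parents are kept

Corrected query:
SELECT p.name, c.salary FROM departments p LEFT JOIN staff c ON c.dept_id = p.id AND c.salary > 135892

Result:
name        | salary
------------+-------
Engineering | NULL  
Legal       | 149058
Legal       | 159751
Sales       | NULL  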